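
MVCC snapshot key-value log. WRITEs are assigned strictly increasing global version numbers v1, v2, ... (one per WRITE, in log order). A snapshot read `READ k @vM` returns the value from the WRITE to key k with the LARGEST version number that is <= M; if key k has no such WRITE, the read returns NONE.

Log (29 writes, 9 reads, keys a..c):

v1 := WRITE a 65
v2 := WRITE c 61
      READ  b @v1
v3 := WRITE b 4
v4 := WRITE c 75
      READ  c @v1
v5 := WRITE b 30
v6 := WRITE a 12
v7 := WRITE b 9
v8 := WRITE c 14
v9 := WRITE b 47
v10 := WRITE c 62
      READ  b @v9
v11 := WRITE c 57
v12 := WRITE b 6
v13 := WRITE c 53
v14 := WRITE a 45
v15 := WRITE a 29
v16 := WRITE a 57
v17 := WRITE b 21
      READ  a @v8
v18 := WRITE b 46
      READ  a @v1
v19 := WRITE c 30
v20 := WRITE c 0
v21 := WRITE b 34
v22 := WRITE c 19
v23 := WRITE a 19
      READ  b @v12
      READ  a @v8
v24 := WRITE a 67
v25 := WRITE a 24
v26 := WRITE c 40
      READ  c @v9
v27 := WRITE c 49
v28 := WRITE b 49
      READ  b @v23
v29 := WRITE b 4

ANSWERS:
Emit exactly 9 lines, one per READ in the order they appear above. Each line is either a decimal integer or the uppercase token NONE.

Answer: NONE
NONE
47
12
65
6
12
14
34

Derivation:
v1: WRITE a=65  (a history now [(1, 65)])
v2: WRITE c=61  (c history now [(2, 61)])
READ b @v1: history=[] -> no version <= 1 -> NONE
v3: WRITE b=4  (b history now [(3, 4)])
v4: WRITE c=75  (c history now [(2, 61), (4, 75)])
READ c @v1: history=[(2, 61), (4, 75)] -> no version <= 1 -> NONE
v5: WRITE b=30  (b history now [(3, 4), (5, 30)])
v6: WRITE a=12  (a history now [(1, 65), (6, 12)])
v7: WRITE b=9  (b history now [(3, 4), (5, 30), (7, 9)])
v8: WRITE c=14  (c history now [(2, 61), (4, 75), (8, 14)])
v9: WRITE b=47  (b history now [(3, 4), (5, 30), (7, 9), (9, 47)])
v10: WRITE c=62  (c history now [(2, 61), (4, 75), (8, 14), (10, 62)])
READ b @v9: history=[(3, 4), (5, 30), (7, 9), (9, 47)] -> pick v9 -> 47
v11: WRITE c=57  (c history now [(2, 61), (4, 75), (8, 14), (10, 62), (11, 57)])
v12: WRITE b=6  (b history now [(3, 4), (5, 30), (7, 9), (9, 47), (12, 6)])
v13: WRITE c=53  (c history now [(2, 61), (4, 75), (8, 14), (10, 62), (11, 57), (13, 53)])
v14: WRITE a=45  (a history now [(1, 65), (6, 12), (14, 45)])
v15: WRITE a=29  (a history now [(1, 65), (6, 12), (14, 45), (15, 29)])
v16: WRITE a=57  (a history now [(1, 65), (6, 12), (14, 45), (15, 29), (16, 57)])
v17: WRITE b=21  (b history now [(3, 4), (5, 30), (7, 9), (9, 47), (12, 6), (17, 21)])
READ a @v8: history=[(1, 65), (6, 12), (14, 45), (15, 29), (16, 57)] -> pick v6 -> 12
v18: WRITE b=46  (b history now [(3, 4), (5, 30), (7, 9), (9, 47), (12, 6), (17, 21), (18, 46)])
READ a @v1: history=[(1, 65), (6, 12), (14, 45), (15, 29), (16, 57)] -> pick v1 -> 65
v19: WRITE c=30  (c history now [(2, 61), (4, 75), (8, 14), (10, 62), (11, 57), (13, 53), (19, 30)])
v20: WRITE c=0  (c history now [(2, 61), (4, 75), (8, 14), (10, 62), (11, 57), (13, 53), (19, 30), (20, 0)])
v21: WRITE b=34  (b history now [(3, 4), (5, 30), (7, 9), (9, 47), (12, 6), (17, 21), (18, 46), (21, 34)])
v22: WRITE c=19  (c history now [(2, 61), (4, 75), (8, 14), (10, 62), (11, 57), (13, 53), (19, 30), (20, 0), (22, 19)])
v23: WRITE a=19  (a history now [(1, 65), (6, 12), (14, 45), (15, 29), (16, 57), (23, 19)])
READ b @v12: history=[(3, 4), (5, 30), (7, 9), (9, 47), (12, 6), (17, 21), (18, 46), (21, 34)] -> pick v12 -> 6
READ a @v8: history=[(1, 65), (6, 12), (14, 45), (15, 29), (16, 57), (23, 19)] -> pick v6 -> 12
v24: WRITE a=67  (a history now [(1, 65), (6, 12), (14, 45), (15, 29), (16, 57), (23, 19), (24, 67)])
v25: WRITE a=24  (a history now [(1, 65), (6, 12), (14, 45), (15, 29), (16, 57), (23, 19), (24, 67), (25, 24)])
v26: WRITE c=40  (c history now [(2, 61), (4, 75), (8, 14), (10, 62), (11, 57), (13, 53), (19, 30), (20, 0), (22, 19), (26, 40)])
READ c @v9: history=[(2, 61), (4, 75), (8, 14), (10, 62), (11, 57), (13, 53), (19, 30), (20, 0), (22, 19), (26, 40)] -> pick v8 -> 14
v27: WRITE c=49  (c history now [(2, 61), (4, 75), (8, 14), (10, 62), (11, 57), (13, 53), (19, 30), (20, 0), (22, 19), (26, 40), (27, 49)])
v28: WRITE b=49  (b history now [(3, 4), (5, 30), (7, 9), (9, 47), (12, 6), (17, 21), (18, 46), (21, 34), (28, 49)])
READ b @v23: history=[(3, 4), (5, 30), (7, 9), (9, 47), (12, 6), (17, 21), (18, 46), (21, 34), (28, 49)] -> pick v21 -> 34
v29: WRITE b=4  (b history now [(3, 4), (5, 30), (7, 9), (9, 47), (12, 6), (17, 21), (18, 46), (21, 34), (28, 49), (29, 4)])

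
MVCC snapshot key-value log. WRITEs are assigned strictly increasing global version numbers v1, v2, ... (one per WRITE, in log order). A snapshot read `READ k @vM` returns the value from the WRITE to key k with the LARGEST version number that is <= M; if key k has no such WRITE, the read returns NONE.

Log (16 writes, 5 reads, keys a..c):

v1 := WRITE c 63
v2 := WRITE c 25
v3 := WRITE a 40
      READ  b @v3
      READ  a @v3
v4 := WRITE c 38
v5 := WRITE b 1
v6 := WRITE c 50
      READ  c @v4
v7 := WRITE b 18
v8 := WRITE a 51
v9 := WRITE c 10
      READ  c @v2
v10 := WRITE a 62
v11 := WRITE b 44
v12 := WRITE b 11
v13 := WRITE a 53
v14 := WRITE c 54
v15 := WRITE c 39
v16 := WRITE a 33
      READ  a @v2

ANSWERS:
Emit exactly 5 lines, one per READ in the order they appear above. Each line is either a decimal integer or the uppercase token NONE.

Answer: NONE
40
38
25
NONE

Derivation:
v1: WRITE c=63  (c history now [(1, 63)])
v2: WRITE c=25  (c history now [(1, 63), (2, 25)])
v3: WRITE a=40  (a history now [(3, 40)])
READ b @v3: history=[] -> no version <= 3 -> NONE
READ a @v3: history=[(3, 40)] -> pick v3 -> 40
v4: WRITE c=38  (c history now [(1, 63), (2, 25), (4, 38)])
v5: WRITE b=1  (b history now [(5, 1)])
v6: WRITE c=50  (c history now [(1, 63), (2, 25), (4, 38), (6, 50)])
READ c @v4: history=[(1, 63), (2, 25), (4, 38), (6, 50)] -> pick v4 -> 38
v7: WRITE b=18  (b history now [(5, 1), (7, 18)])
v8: WRITE a=51  (a history now [(3, 40), (8, 51)])
v9: WRITE c=10  (c history now [(1, 63), (2, 25), (4, 38), (6, 50), (9, 10)])
READ c @v2: history=[(1, 63), (2, 25), (4, 38), (6, 50), (9, 10)] -> pick v2 -> 25
v10: WRITE a=62  (a history now [(3, 40), (8, 51), (10, 62)])
v11: WRITE b=44  (b history now [(5, 1), (7, 18), (11, 44)])
v12: WRITE b=11  (b history now [(5, 1), (7, 18), (11, 44), (12, 11)])
v13: WRITE a=53  (a history now [(3, 40), (8, 51), (10, 62), (13, 53)])
v14: WRITE c=54  (c history now [(1, 63), (2, 25), (4, 38), (6, 50), (9, 10), (14, 54)])
v15: WRITE c=39  (c history now [(1, 63), (2, 25), (4, 38), (6, 50), (9, 10), (14, 54), (15, 39)])
v16: WRITE a=33  (a history now [(3, 40), (8, 51), (10, 62), (13, 53), (16, 33)])
READ a @v2: history=[(3, 40), (8, 51), (10, 62), (13, 53), (16, 33)] -> no version <= 2 -> NONE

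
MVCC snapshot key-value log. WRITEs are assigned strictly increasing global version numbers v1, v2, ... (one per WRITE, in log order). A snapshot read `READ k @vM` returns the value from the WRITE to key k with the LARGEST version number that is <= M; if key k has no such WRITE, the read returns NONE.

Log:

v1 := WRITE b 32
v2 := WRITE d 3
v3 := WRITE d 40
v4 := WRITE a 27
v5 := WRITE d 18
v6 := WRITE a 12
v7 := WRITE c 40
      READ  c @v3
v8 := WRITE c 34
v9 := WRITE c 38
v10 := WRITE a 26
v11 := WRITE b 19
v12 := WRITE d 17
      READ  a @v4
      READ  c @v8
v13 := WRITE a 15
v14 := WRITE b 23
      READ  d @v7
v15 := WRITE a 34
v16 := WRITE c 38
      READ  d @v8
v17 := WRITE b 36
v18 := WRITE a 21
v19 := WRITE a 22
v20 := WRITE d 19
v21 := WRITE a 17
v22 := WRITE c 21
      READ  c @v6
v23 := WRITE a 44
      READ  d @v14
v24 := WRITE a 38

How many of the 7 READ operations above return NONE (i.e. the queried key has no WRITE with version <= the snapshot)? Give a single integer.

v1: WRITE b=32  (b history now [(1, 32)])
v2: WRITE d=3  (d history now [(2, 3)])
v3: WRITE d=40  (d history now [(2, 3), (3, 40)])
v4: WRITE a=27  (a history now [(4, 27)])
v5: WRITE d=18  (d history now [(2, 3), (3, 40), (5, 18)])
v6: WRITE a=12  (a history now [(4, 27), (6, 12)])
v7: WRITE c=40  (c history now [(7, 40)])
READ c @v3: history=[(7, 40)] -> no version <= 3 -> NONE
v8: WRITE c=34  (c history now [(7, 40), (8, 34)])
v9: WRITE c=38  (c history now [(7, 40), (8, 34), (9, 38)])
v10: WRITE a=26  (a history now [(4, 27), (6, 12), (10, 26)])
v11: WRITE b=19  (b history now [(1, 32), (11, 19)])
v12: WRITE d=17  (d history now [(2, 3), (3, 40), (5, 18), (12, 17)])
READ a @v4: history=[(4, 27), (6, 12), (10, 26)] -> pick v4 -> 27
READ c @v8: history=[(7, 40), (8, 34), (9, 38)] -> pick v8 -> 34
v13: WRITE a=15  (a history now [(4, 27), (6, 12), (10, 26), (13, 15)])
v14: WRITE b=23  (b history now [(1, 32), (11, 19), (14, 23)])
READ d @v7: history=[(2, 3), (3, 40), (5, 18), (12, 17)] -> pick v5 -> 18
v15: WRITE a=34  (a history now [(4, 27), (6, 12), (10, 26), (13, 15), (15, 34)])
v16: WRITE c=38  (c history now [(7, 40), (8, 34), (9, 38), (16, 38)])
READ d @v8: history=[(2, 3), (3, 40), (5, 18), (12, 17)] -> pick v5 -> 18
v17: WRITE b=36  (b history now [(1, 32), (11, 19), (14, 23), (17, 36)])
v18: WRITE a=21  (a history now [(4, 27), (6, 12), (10, 26), (13, 15), (15, 34), (18, 21)])
v19: WRITE a=22  (a history now [(4, 27), (6, 12), (10, 26), (13, 15), (15, 34), (18, 21), (19, 22)])
v20: WRITE d=19  (d history now [(2, 3), (3, 40), (5, 18), (12, 17), (20, 19)])
v21: WRITE a=17  (a history now [(4, 27), (6, 12), (10, 26), (13, 15), (15, 34), (18, 21), (19, 22), (21, 17)])
v22: WRITE c=21  (c history now [(7, 40), (8, 34), (9, 38), (16, 38), (22, 21)])
READ c @v6: history=[(7, 40), (8, 34), (9, 38), (16, 38), (22, 21)] -> no version <= 6 -> NONE
v23: WRITE a=44  (a history now [(4, 27), (6, 12), (10, 26), (13, 15), (15, 34), (18, 21), (19, 22), (21, 17), (23, 44)])
READ d @v14: history=[(2, 3), (3, 40), (5, 18), (12, 17), (20, 19)] -> pick v12 -> 17
v24: WRITE a=38  (a history now [(4, 27), (6, 12), (10, 26), (13, 15), (15, 34), (18, 21), (19, 22), (21, 17), (23, 44), (24, 38)])
Read results in order: ['NONE', '27', '34', '18', '18', 'NONE', '17']
NONE count = 2

Answer: 2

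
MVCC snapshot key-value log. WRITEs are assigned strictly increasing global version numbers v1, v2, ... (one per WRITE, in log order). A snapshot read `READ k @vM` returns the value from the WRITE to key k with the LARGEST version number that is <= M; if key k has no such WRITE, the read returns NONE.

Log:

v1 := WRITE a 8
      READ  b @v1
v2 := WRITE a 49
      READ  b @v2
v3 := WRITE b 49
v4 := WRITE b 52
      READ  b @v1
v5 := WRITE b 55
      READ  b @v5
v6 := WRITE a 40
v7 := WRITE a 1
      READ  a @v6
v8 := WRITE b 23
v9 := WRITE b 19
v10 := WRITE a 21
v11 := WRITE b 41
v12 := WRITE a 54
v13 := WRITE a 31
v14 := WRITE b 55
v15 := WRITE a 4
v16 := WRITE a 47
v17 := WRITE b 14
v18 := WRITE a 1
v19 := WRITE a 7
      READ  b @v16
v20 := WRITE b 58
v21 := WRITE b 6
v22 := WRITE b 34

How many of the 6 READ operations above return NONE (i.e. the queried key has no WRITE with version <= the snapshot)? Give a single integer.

Answer: 3

Derivation:
v1: WRITE a=8  (a history now [(1, 8)])
READ b @v1: history=[] -> no version <= 1 -> NONE
v2: WRITE a=49  (a history now [(1, 8), (2, 49)])
READ b @v2: history=[] -> no version <= 2 -> NONE
v3: WRITE b=49  (b history now [(3, 49)])
v4: WRITE b=52  (b history now [(3, 49), (4, 52)])
READ b @v1: history=[(3, 49), (4, 52)] -> no version <= 1 -> NONE
v5: WRITE b=55  (b history now [(3, 49), (4, 52), (5, 55)])
READ b @v5: history=[(3, 49), (4, 52), (5, 55)] -> pick v5 -> 55
v6: WRITE a=40  (a history now [(1, 8), (2, 49), (6, 40)])
v7: WRITE a=1  (a history now [(1, 8), (2, 49), (6, 40), (7, 1)])
READ a @v6: history=[(1, 8), (2, 49), (6, 40), (7, 1)] -> pick v6 -> 40
v8: WRITE b=23  (b history now [(3, 49), (4, 52), (5, 55), (8, 23)])
v9: WRITE b=19  (b history now [(3, 49), (4, 52), (5, 55), (8, 23), (9, 19)])
v10: WRITE a=21  (a history now [(1, 8), (2, 49), (6, 40), (7, 1), (10, 21)])
v11: WRITE b=41  (b history now [(3, 49), (4, 52), (5, 55), (8, 23), (9, 19), (11, 41)])
v12: WRITE a=54  (a history now [(1, 8), (2, 49), (6, 40), (7, 1), (10, 21), (12, 54)])
v13: WRITE a=31  (a history now [(1, 8), (2, 49), (6, 40), (7, 1), (10, 21), (12, 54), (13, 31)])
v14: WRITE b=55  (b history now [(3, 49), (4, 52), (5, 55), (8, 23), (9, 19), (11, 41), (14, 55)])
v15: WRITE a=4  (a history now [(1, 8), (2, 49), (6, 40), (7, 1), (10, 21), (12, 54), (13, 31), (15, 4)])
v16: WRITE a=47  (a history now [(1, 8), (2, 49), (6, 40), (7, 1), (10, 21), (12, 54), (13, 31), (15, 4), (16, 47)])
v17: WRITE b=14  (b history now [(3, 49), (4, 52), (5, 55), (8, 23), (9, 19), (11, 41), (14, 55), (17, 14)])
v18: WRITE a=1  (a history now [(1, 8), (2, 49), (6, 40), (7, 1), (10, 21), (12, 54), (13, 31), (15, 4), (16, 47), (18, 1)])
v19: WRITE a=7  (a history now [(1, 8), (2, 49), (6, 40), (7, 1), (10, 21), (12, 54), (13, 31), (15, 4), (16, 47), (18, 1), (19, 7)])
READ b @v16: history=[(3, 49), (4, 52), (5, 55), (8, 23), (9, 19), (11, 41), (14, 55), (17, 14)] -> pick v14 -> 55
v20: WRITE b=58  (b history now [(3, 49), (4, 52), (5, 55), (8, 23), (9, 19), (11, 41), (14, 55), (17, 14), (20, 58)])
v21: WRITE b=6  (b history now [(3, 49), (4, 52), (5, 55), (8, 23), (9, 19), (11, 41), (14, 55), (17, 14), (20, 58), (21, 6)])
v22: WRITE b=34  (b history now [(3, 49), (4, 52), (5, 55), (8, 23), (9, 19), (11, 41), (14, 55), (17, 14), (20, 58), (21, 6), (22, 34)])
Read results in order: ['NONE', 'NONE', 'NONE', '55', '40', '55']
NONE count = 3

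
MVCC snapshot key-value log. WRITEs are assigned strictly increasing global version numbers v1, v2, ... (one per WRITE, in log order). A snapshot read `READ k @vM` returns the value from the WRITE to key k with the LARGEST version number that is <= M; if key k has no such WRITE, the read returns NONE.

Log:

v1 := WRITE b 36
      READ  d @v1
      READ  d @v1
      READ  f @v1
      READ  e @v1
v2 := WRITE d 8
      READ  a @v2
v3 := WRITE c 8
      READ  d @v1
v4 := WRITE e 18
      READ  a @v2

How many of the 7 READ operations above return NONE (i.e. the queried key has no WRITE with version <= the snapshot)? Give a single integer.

Answer: 7

Derivation:
v1: WRITE b=36  (b history now [(1, 36)])
READ d @v1: history=[] -> no version <= 1 -> NONE
READ d @v1: history=[] -> no version <= 1 -> NONE
READ f @v1: history=[] -> no version <= 1 -> NONE
READ e @v1: history=[] -> no version <= 1 -> NONE
v2: WRITE d=8  (d history now [(2, 8)])
READ a @v2: history=[] -> no version <= 2 -> NONE
v3: WRITE c=8  (c history now [(3, 8)])
READ d @v1: history=[(2, 8)] -> no version <= 1 -> NONE
v4: WRITE e=18  (e history now [(4, 18)])
READ a @v2: history=[] -> no version <= 2 -> NONE
Read results in order: ['NONE', 'NONE', 'NONE', 'NONE', 'NONE', 'NONE', 'NONE']
NONE count = 7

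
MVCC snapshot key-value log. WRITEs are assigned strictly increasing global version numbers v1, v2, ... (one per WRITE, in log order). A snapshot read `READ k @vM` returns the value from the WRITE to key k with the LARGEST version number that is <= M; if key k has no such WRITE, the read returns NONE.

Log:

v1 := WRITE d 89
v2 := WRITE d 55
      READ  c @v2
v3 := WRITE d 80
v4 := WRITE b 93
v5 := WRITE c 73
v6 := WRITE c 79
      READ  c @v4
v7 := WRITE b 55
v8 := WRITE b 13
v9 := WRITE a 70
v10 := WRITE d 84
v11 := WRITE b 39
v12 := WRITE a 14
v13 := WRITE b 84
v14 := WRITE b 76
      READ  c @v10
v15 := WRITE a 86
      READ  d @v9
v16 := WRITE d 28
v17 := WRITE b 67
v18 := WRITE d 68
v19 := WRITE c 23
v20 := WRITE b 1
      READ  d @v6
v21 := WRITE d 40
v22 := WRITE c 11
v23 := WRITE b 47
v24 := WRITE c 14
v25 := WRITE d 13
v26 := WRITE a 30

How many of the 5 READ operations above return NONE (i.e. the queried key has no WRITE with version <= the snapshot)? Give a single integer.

Answer: 2

Derivation:
v1: WRITE d=89  (d history now [(1, 89)])
v2: WRITE d=55  (d history now [(1, 89), (2, 55)])
READ c @v2: history=[] -> no version <= 2 -> NONE
v3: WRITE d=80  (d history now [(1, 89), (2, 55), (3, 80)])
v4: WRITE b=93  (b history now [(4, 93)])
v5: WRITE c=73  (c history now [(5, 73)])
v6: WRITE c=79  (c history now [(5, 73), (6, 79)])
READ c @v4: history=[(5, 73), (6, 79)] -> no version <= 4 -> NONE
v7: WRITE b=55  (b history now [(4, 93), (7, 55)])
v8: WRITE b=13  (b history now [(4, 93), (7, 55), (8, 13)])
v9: WRITE a=70  (a history now [(9, 70)])
v10: WRITE d=84  (d history now [(1, 89), (2, 55), (3, 80), (10, 84)])
v11: WRITE b=39  (b history now [(4, 93), (7, 55), (8, 13), (11, 39)])
v12: WRITE a=14  (a history now [(9, 70), (12, 14)])
v13: WRITE b=84  (b history now [(4, 93), (7, 55), (8, 13), (11, 39), (13, 84)])
v14: WRITE b=76  (b history now [(4, 93), (7, 55), (8, 13), (11, 39), (13, 84), (14, 76)])
READ c @v10: history=[(5, 73), (6, 79)] -> pick v6 -> 79
v15: WRITE a=86  (a history now [(9, 70), (12, 14), (15, 86)])
READ d @v9: history=[(1, 89), (2, 55), (3, 80), (10, 84)] -> pick v3 -> 80
v16: WRITE d=28  (d history now [(1, 89), (2, 55), (3, 80), (10, 84), (16, 28)])
v17: WRITE b=67  (b history now [(4, 93), (7, 55), (8, 13), (11, 39), (13, 84), (14, 76), (17, 67)])
v18: WRITE d=68  (d history now [(1, 89), (2, 55), (3, 80), (10, 84), (16, 28), (18, 68)])
v19: WRITE c=23  (c history now [(5, 73), (6, 79), (19, 23)])
v20: WRITE b=1  (b history now [(4, 93), (7, 55), (8, 13), (11, 39), (13, 84), (14, 76), (17, 67), (20, 1)])
READ d @v6: history=[(1, 89), (2, 55), (3, 80), (10, 84), (16, 28), (18, 68)] -> pick v3 -> 80
v21: WRITE d=40  (d history now [(1, 89), (2, 55), (3, 80), (10, 84), (16, 28), (18, 68), (21, 40)])
v22: WRITE c=11  (c history now [(5, 73), (6, 79), (19, 23), (22, 11)])
v23: WRITE b=47  (b history now [(4, 93), (7, 55), (8, 13), (11, 39), (13, 84), (14, 76), (17, 67), (20, 1), (23, 47)])
v24: WRITE c=14  (c history now [(5, 73), (6, 79), (19, 23), (22, 11), (24, 14)])
v25: WRITE d=13  (d history now [(1, 89), (2, 55), (3, 80), (10, 84), (16, 28), (18, 68), (21, 40), (25, 13)])
v26: WRITE a=30  (a history now [(9, 70), (12, 14), (15, 86), (26, 30)])
Read results in order: ['NONE', 'NONE', '79', '80', '80']
NONE count = 2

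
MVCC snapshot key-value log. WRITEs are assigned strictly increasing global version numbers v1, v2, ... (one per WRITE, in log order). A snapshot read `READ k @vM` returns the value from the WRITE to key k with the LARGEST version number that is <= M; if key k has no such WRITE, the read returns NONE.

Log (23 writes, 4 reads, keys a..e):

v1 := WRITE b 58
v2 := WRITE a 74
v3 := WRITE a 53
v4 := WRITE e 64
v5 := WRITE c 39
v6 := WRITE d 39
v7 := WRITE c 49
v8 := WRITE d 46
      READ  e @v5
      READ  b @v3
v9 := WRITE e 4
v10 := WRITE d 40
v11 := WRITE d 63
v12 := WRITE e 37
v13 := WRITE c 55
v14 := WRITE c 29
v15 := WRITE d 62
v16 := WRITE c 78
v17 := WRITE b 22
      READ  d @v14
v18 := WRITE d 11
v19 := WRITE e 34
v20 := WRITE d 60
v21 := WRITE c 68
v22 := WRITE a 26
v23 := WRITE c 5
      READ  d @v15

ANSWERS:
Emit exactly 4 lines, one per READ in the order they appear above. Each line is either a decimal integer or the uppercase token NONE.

v1: WRITE b=58  (b history now [(1, 58)])
v2: WRITE a=74  (a history now [(2, 74)])
v3: WRITE a=53  (a history now [(2, 74), (3, 53)])
v4: WRITE e=64  (e history now [(4, 64)])
v5: WRITE c=39  (c history now [(5, 39)])
v6: WRITE d=39  (d history now [(6, 39)])
v7: WRITE c=49  (c history now [(5, 39), (7, 49)])
v8: WRITE d=46  (d history now [(6, 39), (8, 46)])
READ e @v5: history=[(4, 64)] -> pick v4 -> 64
READ b @v3: history=[(1, 58)] -> pick v1 -> 58
v9: WRITE e=4  (e history now [(4, 64), (9, 4)])
v10: WRITE d=40  (d history now [(6, 39), (8, 46), (10, 40)])
v11: WRITE d=63  (d history now [(6, 39), (8, 46), (10, 40), (11, 63)])
v12: WRITE e=37  (e history now [(4, 64), (9, 4), (12, 37)])
v13: WRITE c=55  (c history now [(5, 39), (7, 49), (13, 55)])
v14: WRITE c=29  (c history now [(5, 39), (7, 49), (13, 55), (14, 29)])
v15: WRITE d=62  (d history now [(6, 39), (8, 46), (10, 40), (11, 63), (15, 62)])
v16: WRITE c=78  (c history now [(5, 39), (7, 49), (13, 55), (14, 29), (16, 78)])
v17: WRITE b=22  (b history now [(1, 58), (17, 22)])
READ d @v14: history=[(6, 39), (8, 46), (10, 40), (11, 63), (15, 62)] -> pick v11 -> 63
v18: WRITE d=11  (d history now [(6, 39), (8, 46), (10, 40), (11, 63), (15, 62), (18, 11)])
v19: WRITE e=34  (e history now [(4, 64), (9, 4), (12, 37), (19, 34)])
v20: WRITE d=60  (d history now [(6, 39), (8, 46), (10, 40), (11, 63), (15, 62), (18, 11), (20, 60)])
v21: WRITE c=68  (c history now [(5, 39), (7, 49), (13, 55), (14, 29), (16, 78), (21, 68)])
v22: WRITE a=26  (a history now [(2, 74), (3, 53), (22, 26)])
v23: WRITE c=5  (c history now [(5, 39), (7, 49), (13, 55), (14, 29), (16, 78), (21, 68), (23, 5)])
READ d @v15: history=[(6, 39), (8, 46), (10, 40), (11, 63), (15, 62), (18, 11), (20, 60)] -> pick v15 -> 62

Answer: 64
58
63
62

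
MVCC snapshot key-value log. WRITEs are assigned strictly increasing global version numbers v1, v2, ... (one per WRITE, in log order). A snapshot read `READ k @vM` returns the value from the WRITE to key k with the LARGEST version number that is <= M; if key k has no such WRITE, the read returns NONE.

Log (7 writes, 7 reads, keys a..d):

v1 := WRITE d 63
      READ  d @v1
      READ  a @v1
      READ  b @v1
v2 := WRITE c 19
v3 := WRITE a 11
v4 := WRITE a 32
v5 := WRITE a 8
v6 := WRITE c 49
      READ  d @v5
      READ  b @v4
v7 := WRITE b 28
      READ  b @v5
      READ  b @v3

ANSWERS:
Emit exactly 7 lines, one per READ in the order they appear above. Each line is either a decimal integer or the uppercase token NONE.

v1: WRITE d=63  (d history now [(1, 63)])
READ d @v1: history=[(1, 63)] -> pick v1 -> 63
READ a @v1: history=[] -> no version <= 1 -> NONE
READ b @v1: history=[] -> no version <= 1 -> NONE
v2: WRITE c=19  (c history now [(2, 19)])
v3: WRITE a=11  (a history now [(3, 11)])
v4: WRITE a=32  (a history now [(3, 11), (4, 32)])
v5: WRITE a=8  (a history now [(3, 11), (4, 32), (5, 8)])
v6: WRITE c=49  (c history now [(2, 19), (6, 49)])
READ d @v5: history=[(1, 63)] -> pick v1 -> 63
READ b @v4: history=[] -> no version <= 4 -> NONE
v7: WRITE b=28  (b history now [(7, 28)])
READ b @v5: history=[(7, 28)] -> no version <= 5 -> NONE
READ b @v3: history=[(7, 28)] -> no version <= 3 -> NONE

Answer: 63
NONE
NONE
63
NONE
NONE
NONE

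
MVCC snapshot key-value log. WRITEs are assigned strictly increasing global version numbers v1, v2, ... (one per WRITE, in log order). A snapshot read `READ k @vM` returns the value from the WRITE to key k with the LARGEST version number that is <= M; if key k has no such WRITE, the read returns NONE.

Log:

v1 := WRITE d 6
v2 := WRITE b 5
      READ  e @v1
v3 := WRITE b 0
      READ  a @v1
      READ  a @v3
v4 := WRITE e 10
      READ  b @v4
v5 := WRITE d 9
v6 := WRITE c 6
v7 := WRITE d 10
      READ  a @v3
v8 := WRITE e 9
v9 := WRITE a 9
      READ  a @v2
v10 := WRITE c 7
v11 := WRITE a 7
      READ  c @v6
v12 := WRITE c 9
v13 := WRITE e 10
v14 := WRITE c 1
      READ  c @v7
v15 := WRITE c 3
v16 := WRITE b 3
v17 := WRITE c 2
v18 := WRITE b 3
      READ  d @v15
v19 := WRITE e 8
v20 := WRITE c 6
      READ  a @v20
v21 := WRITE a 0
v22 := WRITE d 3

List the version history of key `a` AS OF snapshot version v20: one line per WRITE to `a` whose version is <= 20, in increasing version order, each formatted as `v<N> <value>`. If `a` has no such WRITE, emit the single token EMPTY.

Scan writes for key=a with version <= 20:
  v1 WRITE d 6 -> skip
  v2 WRITE b 5 -> skip
  v3 WRITE b 0 -> skip
  v4 WRITE e 10 -> skip
  v5 WRITE d 9 -> skip
  v6 WRITE c 6 -> skip
  v7 WRITE d 10 -> skip
  v8 WRITE e 9 -> skip
  v9 WRITE a 9 -> keep
  v10 WRITE c 7 -> skip
  v11 WRITE a 7 -> keep
  v12 WRITE c 9 -> skip
  v13 WRITE e 10 -> skip
  v14 WRITE c 1 -> skip
  v15 WRITE c 3 -> skip
  v16 WRITE b 3 -> skip
  v17 WRITE c 2 -> skip
  v18 WRITE b 3 -> skip
  v19 WRITE e 8 -> skip
  v20 WRITE c 6 -> skip
  v21 WRITE a 0 -> drop (> snap)
  v22 WRITE d 3 -> skip
Collected: [(9, 9), (11, 7)]

Answer: v9 9
v11 7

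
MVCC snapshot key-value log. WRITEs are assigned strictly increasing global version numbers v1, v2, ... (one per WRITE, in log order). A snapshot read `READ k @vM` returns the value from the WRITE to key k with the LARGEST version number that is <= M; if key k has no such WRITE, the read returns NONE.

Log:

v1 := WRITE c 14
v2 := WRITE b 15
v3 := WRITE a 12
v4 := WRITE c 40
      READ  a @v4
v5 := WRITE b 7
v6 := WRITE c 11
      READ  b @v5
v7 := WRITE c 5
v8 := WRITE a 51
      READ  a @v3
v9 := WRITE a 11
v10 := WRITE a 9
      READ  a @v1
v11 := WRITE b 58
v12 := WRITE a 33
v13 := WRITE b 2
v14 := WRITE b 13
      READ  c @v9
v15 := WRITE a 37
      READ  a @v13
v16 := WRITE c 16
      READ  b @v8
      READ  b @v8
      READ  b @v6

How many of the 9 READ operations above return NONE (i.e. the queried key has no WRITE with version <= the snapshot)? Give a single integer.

Answer: 1

Derivation:
v1: WRITE c=14  (c history now [(1, 14)])
v2: WRITE b=15  (b history now [(2, 15)])
v3: WRITE a=12  (a history now [(3, 12)])
v4: WRITE c=40  (c history now [(1, 14), (4, 40)])
READ a @v4: history=[(3, 12)] -> pick v3 -> 12
v5: WRITE b=7  (b history now [(2, 15), (5, 7)])
v6: WRITE c=11  (c history now [(1, 14), (4, 40), (6, 11)])
READ b @v5: history=[(2, 15), (5, 7)] -> pick v5 -> 7
v7: WRITE c=5  (c history now [(1, 14), (4, 40), (6, 11), (7, 5)])
v8: WRITE a=51  (a history now [(3, 12), (8, 51)])
READ a @v3: history=[(3, 12), (8, 51)] -> pick v3 -> 12
v9: WRITE a=11  (a history now [(3, 12), (8, 51), (9, 11)])
v10: WRITE a=9  (a history now [(3, 12), (8, 51), (9, 11), (10, 9)])
READ a @v1: history=[(3, 12), (8, 51), (9, 11), (10, 9)] -> no version <= 1 -> NONE
v11: WRITE b=58  (b history now [(2, 15), (5, 7), (11, 58)])
v12: WRITE a=33  (a history now [(3, 12), (8, 51), (9, 11), (10, 9), (12, 33)])
v13: WRITE b=2  (b history now [(2, 15), (5, 7), (11, 58), (13, 2)])
v14: WRITE b=13  (b history now [(2, 15), (5, 7), (11, 58), (13, 2), (14, 13)])
READ c @v9: history=[(1, 14), (4, 40), (6, 11), (7, 5)] -> pick v7 -> 5
v15: WRITE a=37  (a history now [(3, 12), (8, 51), (9, 11), (10, 9), (12, 33), (15, 37)])
READ a @v13: history=[(3, 12), (8, 51), (9, 11), (10, 9), (12, 33), (15, 37)] -> pick v12 -> 33
v16: WRITE c=16  (c history now [(1, 14), (4, 40), (6, 11), (7, 5), (16, 16)])
READ b @v8: history=[(2, 15), (5, 7), (11, 58), (13, 2), (14, 13)] -> pick v5 -> 7
READ b @v8: history=[(2, 15), (5, 7), (11, 58), (13, 2), (14, 13)] -> pick v5 -> 7
READ b @v6: history=[(2, 15), (5, 7), (11, 58), (13, 2), (14, 13)] -> pick v5 -> 7
Read results in order: ['12', '7', '12', 'NONE', '5', '33', '7', '7', '7']
NONE count = 1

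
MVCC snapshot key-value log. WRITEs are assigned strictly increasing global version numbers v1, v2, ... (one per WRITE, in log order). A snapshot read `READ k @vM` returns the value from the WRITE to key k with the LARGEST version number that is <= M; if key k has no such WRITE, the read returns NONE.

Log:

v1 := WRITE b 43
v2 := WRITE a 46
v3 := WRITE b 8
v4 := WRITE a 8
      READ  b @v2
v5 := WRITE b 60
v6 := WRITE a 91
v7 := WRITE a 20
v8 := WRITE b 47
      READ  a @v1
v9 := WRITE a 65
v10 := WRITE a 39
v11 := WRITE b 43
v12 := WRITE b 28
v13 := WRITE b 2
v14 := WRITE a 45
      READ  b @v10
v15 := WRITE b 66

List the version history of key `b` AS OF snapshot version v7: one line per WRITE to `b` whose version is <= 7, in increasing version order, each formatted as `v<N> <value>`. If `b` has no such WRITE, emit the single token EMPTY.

Answer: v1 43
v3 8
v5 60

Derivation:
Scan writes for key=b with version <= 7:
  v1 WRITE b 43 -> keep
  v2 WRITE a 46 -> skip
  v3 WRITE b 8 -> keep
  v4 WRITE a 8 -> skip
  v5 WRITE b 60 -> keep
  v6 WRITE a 91 -> skip
  v7 WRITE a 20 -> skip
  v8 WRITE b 47 -> drop (> snap)
  v9 WRITE a 65 -> skip
  v10 WRITE a 39 -> skip
  v11 WRITE b 43 -> drop (> snap)
  v12 WRITE b 28 -> drop (> snap)
  v13 WRITE b 2 -> drop (> snap)
  v14 WRITE a 45 -> skip
  v15 WRITE b 66 -> drop (> snap)
Collected: [(1, 43), (3, 8), (5, 60)]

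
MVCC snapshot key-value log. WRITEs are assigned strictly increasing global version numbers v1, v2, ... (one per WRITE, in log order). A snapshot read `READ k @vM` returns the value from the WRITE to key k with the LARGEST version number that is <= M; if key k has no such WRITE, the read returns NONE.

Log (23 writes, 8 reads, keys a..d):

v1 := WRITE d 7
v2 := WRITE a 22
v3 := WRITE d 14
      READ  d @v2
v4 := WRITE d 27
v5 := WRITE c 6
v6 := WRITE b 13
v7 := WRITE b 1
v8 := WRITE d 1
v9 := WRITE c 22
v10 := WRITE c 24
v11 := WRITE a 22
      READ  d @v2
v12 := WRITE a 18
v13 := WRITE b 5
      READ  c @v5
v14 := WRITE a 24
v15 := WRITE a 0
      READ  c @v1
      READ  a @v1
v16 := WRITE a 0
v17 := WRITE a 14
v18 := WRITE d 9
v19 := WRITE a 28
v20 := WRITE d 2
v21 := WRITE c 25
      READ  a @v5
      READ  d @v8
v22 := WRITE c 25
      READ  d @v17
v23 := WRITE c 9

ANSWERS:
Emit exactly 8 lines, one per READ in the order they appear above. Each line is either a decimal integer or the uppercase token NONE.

Answer: 7
7
6
NONE
NONE
22
1
1

Derivation:
v1: WRITE d=7  (d history now [(1, 7)])
v2: WRITE a=22  (a history now [(2, 22)])
v3: WRITE d=14  (d history now [(1, 7), (3, 14)])
READ d @v2: history=[(1, 7), (3, 14)] -> pick v1 -> 7
v4: WRITE d=27  (d history now [(1, 7), (3, 14), (4, 27)])
v5: WRITE c=6  (c history now [(5, 6)])
v6: WRITE b=13  (b history now [(6, 13)])
v7: WRITE b=1  (b history now [(6, 13), (7, 1)])
v8: WRITE d=1  (d history now [(1, 7), (3, 14), (4, 27), (8, 1)])
v9: WRITE c=22  (c history now [(5, 6), (9, 22)])
v10: WRITE c=24  (c history now [(5, 6), (9, 22), (10, 24)])
v11: WRITE a=22  (a history now [(2, 22), (11, 22)])
READ d @v2: history=[(1, 7), (3, 14), (4, 27), (8, 1)] -> pick v1 -> 7
v12: WRITE a=18  (a history now [(2, 22), (11, 22), (12, 18)])
v13: WRITE b=5  (b history now [(6, 13), (7, 1), (13, 5)])
READ c @v5: history=[(5, 6), (9, 22), (10, 24)] -> pick v5 -> 6
v14: WRITE a=24  (a history now [(2, 22), (11, 22), (12, 18), (14, 24)])
v15: WRITE a=0  (a history now [(2, 22), (11, 22), (12, 18), (14, 24), (15, 0)])
READ c @v1: history=[(5, 6), (9, 22), (10, 24)] -> no version <= 1 -> NONE
READ a @v1: history=[(2, 22), (11, 22), (12, 18), (14, 24), (15, 0)] -> no version <= 1 -> NONE
v16: WRITE a=0  (a history now [(2, 22), (11, 22), (12, 18), (14, 24), (15, 0), (16, 0)])
v17: WRITE a=14  (a history now [(2, 22), (11, 22), (12, 18), (14, 24), (15, 0), (16, 0), (17, 14)])
v18: WRITE d=9  (d history now [(1, 7), (3, 14), (4, 27), (8, 1), (18, 9)])
v19: WRITE a=28  (a history now [(2, 22), (11, 22), (12, 18), (14, 24), (15, 0), (16, 0), (17, 14), (19, 28)])
v20: WRITE d=2  (d history now [(1, 7), (3, 14), (4, 27), (8, 1), (18, 9), (20, 2)])
v21: WRITE c=25  (c history now [(5, 6), (9, 22), (10, 24), (21, 25)])
READ a @v5: history=[(2, 22), (11, 22), (12, 18), (14, 24), (15, 0), (16, 0), (17, 14), (19, 28)] -> pick v2 -> 22
READ d @v8: history=[(1, 7), (3, 14), (4, 27), (8, 1), (18, 9), (20, 2)] -> pick v8 -> 1
v22: WRITE c=25  (c history now [(5, 6), (9, 22), (10, 24), (21, 25), (22, 25)])
READ d @v17: history=[(1, 7), (3, 14), (4, 27), (8, 1), (18, 9), (20, 2)] -> pick v8 -> 1
v23: WRITE c=9  (c history now [(5, 6), (9, 22), (10, 24), (21, 25), (22, 25), (23, 9)])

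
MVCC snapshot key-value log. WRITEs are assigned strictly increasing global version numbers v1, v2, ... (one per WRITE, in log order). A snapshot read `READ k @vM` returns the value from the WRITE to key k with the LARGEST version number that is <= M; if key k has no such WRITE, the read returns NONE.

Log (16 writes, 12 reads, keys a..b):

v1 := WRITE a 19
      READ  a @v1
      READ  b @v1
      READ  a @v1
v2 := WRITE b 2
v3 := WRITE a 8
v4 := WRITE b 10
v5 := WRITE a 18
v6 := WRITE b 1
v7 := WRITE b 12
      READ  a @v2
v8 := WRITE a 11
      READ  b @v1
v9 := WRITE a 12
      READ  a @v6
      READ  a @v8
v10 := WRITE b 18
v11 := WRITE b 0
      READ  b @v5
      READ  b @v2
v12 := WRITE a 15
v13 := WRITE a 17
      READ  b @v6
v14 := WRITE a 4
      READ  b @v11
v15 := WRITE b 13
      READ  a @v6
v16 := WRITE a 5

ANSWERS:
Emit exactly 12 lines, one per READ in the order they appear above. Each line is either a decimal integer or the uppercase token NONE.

v1: WRITE a=19  (a history now [(1, 19)])
READ a @v1: history=[(1, 19)] -> pick v1 -> 19
READ b @v1: history=[] -> no version <= 1 -> NONE
READ a @v1: history=[(1, 19)] -> pick v1 -> 19
v2: WRITE b=2  (b history now [(2, 2)])
v3: WRITE a=8  (a history now [(1, 19), (3, 8)])
v4: WRITE b=10  (b history now [(2, 2), (4, 10)])
v5: WRITE a=18  (a history now [(1, 19), (3, 8), (5, 18)])
v6: WRITE b=1  (b history now [(2, 2), (4, 10), (6, 1)])
v7: WRITE b=12  (b history now [(2, 2), (4, 10), (6, 1), (7, 12)])
READ a @v2: history=[(1, 19), (3, 8), (5, 18)] -> pick v1 -> 19
v8: WRITE a=11  (a history now [(1, 19), (3, 8), (5, 18), (8, 11)])
READ b @v1: history=[(2, 2), (4, 10), (6, 1), (7, 12)] -> no version <= 1 -> NONE
v9: WRITE a=12  (a history now [(1, 19), (3, 8), (5, 18), (8, 11), (9, 12)])
READ a @v6: history=[(1, 19), (3, 8), (5, 18), (8, 11), (9, 12)] -> pick v5 -> 18
READ a @v8: history=[(1, 19), (3, 8), (5, 18), (8, 11), (9, 12)] -> pick v8 -> 11
v10: WRITE b=18  (b history now [(2, 2), (4, 10), (6, 1), (7, 12), (10, 18)])
v11: WRITE b=0  (b history now [(2, 2), (4, 10), (6, 1), (7, 12), (10, 18), (11, 0)])
READ b @v5: history=[(2, 2), (4, 10), (6, 1), (7, 12), (10, 18), (11, 0)] -> pick v4 -> 10
READ b @v2: history=[(2, 2), (4, 10), (6, 1), (7, 12), (10, 18), (11, 0)] -> pick v2 -> 2
v12: WRITE a=15  (a history now [(1, 19), (3, 8), (5, 18), (8, 11), (9, 12), (12, 15)])
v13: WRITE a=17  (a history now [(1, 19), (3, 8), (5, 18), (8, 11), (9, 12), (12, 15), (13, 17)])
READ b @v6: history=[(2, 2), (4, 10), (6, 1), (7, 12), (10, 18), (11, 0)] -> pick v6 -> 1
v14: WRITE a=4  (a history now [(1, 19), (3, 8), (5, 18), (8, 11), (9, 12), (12, 15), (13, 17), (14, 4)])
READ b @v11: history=[(2, 2), (4, 10), (6, 1), (7, 12), (10, 18), (11, 0)] -> pick v11 -> 0
v15: WRITE b=13  (b history now [(2, 2), (4, 10), (6, 1), (7, 12), (10, 18), (11, 0), (15, 13)])
READ a @v6: history=[(1, 19), (3, 8), (5, 18), (8, 11), (9, 12), (12, 15), (13, 17), (14, 4)] -> pick v5 -> 18
v16: WRITE a=5  (a history now [(1, 19), (3, 8), (5, 18), (8, 11), (9, 12), (12, 15), (13, 17), (14, 4), (16, 5)])

Answer: 19
NONE
19
19
NONE
18
11
10
2
1
0
18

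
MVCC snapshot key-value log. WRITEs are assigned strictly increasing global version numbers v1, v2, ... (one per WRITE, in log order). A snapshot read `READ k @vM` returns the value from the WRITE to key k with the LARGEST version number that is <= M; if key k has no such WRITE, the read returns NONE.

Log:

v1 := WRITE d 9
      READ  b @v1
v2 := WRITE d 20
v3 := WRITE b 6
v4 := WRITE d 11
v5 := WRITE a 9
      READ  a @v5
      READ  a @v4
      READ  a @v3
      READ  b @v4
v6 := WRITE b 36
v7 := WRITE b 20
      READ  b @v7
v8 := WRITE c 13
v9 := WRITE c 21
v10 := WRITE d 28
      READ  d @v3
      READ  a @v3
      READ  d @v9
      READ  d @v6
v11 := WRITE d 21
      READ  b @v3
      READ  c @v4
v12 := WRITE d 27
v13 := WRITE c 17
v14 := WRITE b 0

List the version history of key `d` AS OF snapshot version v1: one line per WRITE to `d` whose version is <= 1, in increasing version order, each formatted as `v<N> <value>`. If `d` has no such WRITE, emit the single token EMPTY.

Scan writes for key=d with version <= 1:
  v1 WRITE d 9 -> keep
  v2 WRITE d 20 -> drop (> snap)
  v3 WRITE b 6 -> skip
  v4 WRITE d 11 -> drop (> snap)
  v5 WRITE a 9 -> skip
  v6 WRITE b 36 -> skip
  v7 WRITE b 20 -> skip
  v8 WRITE c 13 -> skip
  v9 WRITE c 21 -> skip
  v10 WRITE d 28 -> drop (> snap)
  v11 WRITE d 21 -> drop (> snap)
  v12 WRITE d 27 -> drop (> snap)
  v13 WRITE c 17 -> skip
  v14 WRITE b 0 -> skip
Collected: [(1, 9)]

Answer: v1 9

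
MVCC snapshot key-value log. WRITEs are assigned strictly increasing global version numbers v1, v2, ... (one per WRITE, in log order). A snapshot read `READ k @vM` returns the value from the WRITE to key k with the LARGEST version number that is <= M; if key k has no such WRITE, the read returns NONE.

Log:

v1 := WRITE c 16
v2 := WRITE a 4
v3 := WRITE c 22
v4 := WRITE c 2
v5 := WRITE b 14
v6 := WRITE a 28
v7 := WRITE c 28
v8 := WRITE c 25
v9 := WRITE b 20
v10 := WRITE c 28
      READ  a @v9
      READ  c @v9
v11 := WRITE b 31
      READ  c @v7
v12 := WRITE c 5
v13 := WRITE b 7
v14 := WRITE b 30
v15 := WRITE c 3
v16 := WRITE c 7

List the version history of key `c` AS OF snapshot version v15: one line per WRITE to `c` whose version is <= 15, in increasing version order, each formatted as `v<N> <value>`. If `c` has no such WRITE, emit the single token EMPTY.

Scan writes for key=c with version <= 15:
  v1 WRITE c 16 -> keep
  v2 WRITE a 4 -> skip
  v3 WRITE c 22 -> keep
  v4 WRITE c 2 -> keep
  v5 WRITE b 14 -> skip
  v6 WRITE a 28 -> skip
  v7 WRITE c 28 -> keep
  v8 WRITE c 25 -> keep
  v9 WRITE b 20 -> skip
  v10 WRITE c 28 -> keep
  v11 WRITE b 31 -> skip
  v12 WRITE c 5 -> keep
  v13 WRITE b 7 -> skip
  v14 WRITE b 30 -> skip
  v15 WRITE c 3 -> keep
  v16 WRITE c 7 -> drop (> snap)
Collected: [(1, 16), (3, 22), (4, 2), (7, 28), (8, 25), (10, 28), (12, 5), (15, 3)]

Answer: v1 16
v3 22
v4 2
v7 28
v8 25
v10 28
v12 5
v15 3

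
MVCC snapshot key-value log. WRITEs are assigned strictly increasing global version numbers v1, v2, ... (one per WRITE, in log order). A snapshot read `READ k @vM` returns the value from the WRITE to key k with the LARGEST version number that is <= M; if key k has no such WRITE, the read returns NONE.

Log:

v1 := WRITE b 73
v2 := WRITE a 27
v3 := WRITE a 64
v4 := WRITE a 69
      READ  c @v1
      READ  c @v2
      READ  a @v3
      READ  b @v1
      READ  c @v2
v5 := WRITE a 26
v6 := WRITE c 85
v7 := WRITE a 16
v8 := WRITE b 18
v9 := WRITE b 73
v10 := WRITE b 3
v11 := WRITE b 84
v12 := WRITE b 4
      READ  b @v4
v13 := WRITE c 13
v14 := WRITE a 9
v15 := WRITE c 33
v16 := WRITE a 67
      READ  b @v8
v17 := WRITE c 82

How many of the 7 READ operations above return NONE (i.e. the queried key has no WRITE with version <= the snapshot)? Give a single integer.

Answer: 3

Derivation:
v1: WRITE b=73  (b history now [(1, 73)])
v2: WRITE a=27  (a history now [(2, 27)])
v3: WRITE a=64  (a history now [(2, 27), (3, 64)])
v4: WRITE a=69  (a history now [(2, 27), (3, 64), (4, 69)])
READ c @v1: history=[] -> no version <= 1 -> NONE
READ c @v2: history=[] -> no version <= 2 -> NONE
READ a @v3: history=[(2, 27), (3, 64), (4, 69)] -> pick v3 -> 64
READ b @v1: history=[(1, 73)] -> pick v1 -> 73
READ c @v2: history=[] -> no version <= 2 -> NONE
v5: WRITE a=26  (a history now [(2, 27), (3, 64), (4, 69), (5, 26)])
v6: WRITE c=85  (c history now [(6, 85)])
v7: WRITE a=16  (a history now [(2, 27), (3, 64), (4, 69), (5, 26), (7, 16)])
v8: WRITE b=18  (b history now [(1, 73), (8, 18)])
v9: WRITE b=73  (b history now [(1, 73), (8, 18), (9, 73)])
v10: WRITE b=3  (b history now [(1, 73), (8, 18), (9, 73), (10, 3)])
v11: WRITE b=84  (b history now [(1, 73), (8, 18), (9, 73), (10, 3), (11, 84)])
v12: WRITE b=4  (b history now [(1, 73), (8, 18), (9, 73), (10, 3), (11, 84), (12, 4)])
READ b @v4: history=[(1, 73), (8, 18), (9, 73), (10, 3), (11, 84), (12, 4)] -> pick v1 -> 73
v13: WRITE c=13  (c history now [(6, 85), (13, 13)])
v14: WRITE a=9  (a history now [(2, 27), (3, 64), (4, 69), (5, 26), (7, 16), (14, 9)])
v15: WRITE c=33  (c history now [(6, 85), (13, 13), (15, 33)])
v16: WRITE a=67  (a history now [(2, 27), (3, 64), (4, 69), (5, 26), (7, 16), (14, 9), (16, 67)])
READ b @v8: history=[(1, 73), (8, 18), (9, 73), (10, 3), (11, 84), (12, 4)] -> pick v8 -> 18
v17: WRITE c=82  (c history now [(6, 85), (13, 13), (15, 33), (17, 82)])
Read results in order: ['NONE', 'NONE', '64', '73', 'NONE', '73', '18']
NONE count = 3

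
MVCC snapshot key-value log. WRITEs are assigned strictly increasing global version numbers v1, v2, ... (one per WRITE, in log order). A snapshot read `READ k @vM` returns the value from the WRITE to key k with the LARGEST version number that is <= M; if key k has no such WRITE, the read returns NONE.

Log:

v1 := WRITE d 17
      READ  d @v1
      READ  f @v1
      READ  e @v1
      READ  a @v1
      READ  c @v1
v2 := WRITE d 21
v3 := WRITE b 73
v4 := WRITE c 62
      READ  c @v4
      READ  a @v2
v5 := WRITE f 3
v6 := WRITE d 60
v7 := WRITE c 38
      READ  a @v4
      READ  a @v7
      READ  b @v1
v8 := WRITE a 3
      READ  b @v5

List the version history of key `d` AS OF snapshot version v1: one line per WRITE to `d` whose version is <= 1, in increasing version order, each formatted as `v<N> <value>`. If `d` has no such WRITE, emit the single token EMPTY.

Answer: v1 17

Derivation:
Scan writes for key=d with version <= 1:
  v1 WRITE d 17 -> keep
  v2 WRITE d 21 -> drop (> snap)
  v3 WRITE b 73 -> skip
  v4 WRITE c 62 -> skip
  v5 WRITE f 3 -> skip
  v6 WRITE d 60 -> drop (> snap)
  v7 WRITE c 38 -> skip
  v8 WRITE a 3 -> skip
Collected: [(1, 17)]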